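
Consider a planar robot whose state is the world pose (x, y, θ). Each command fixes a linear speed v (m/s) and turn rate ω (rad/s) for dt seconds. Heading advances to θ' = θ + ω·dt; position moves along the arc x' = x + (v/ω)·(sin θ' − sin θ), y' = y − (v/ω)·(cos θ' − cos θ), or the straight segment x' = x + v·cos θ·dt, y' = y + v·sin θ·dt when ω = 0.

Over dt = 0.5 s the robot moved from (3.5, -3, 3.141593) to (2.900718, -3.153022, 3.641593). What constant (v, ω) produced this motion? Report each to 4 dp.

v = 1.2500, ω = 1.0000

Δθ = 3.641593 − 3.141593 = 0.500000
ω = Δθ/dt = 0.500000/0.5 = 1.0000
R = Δx/(sin θ' − sin θ) = 1.2500
v = R·ω = 1.2500·1.0000 = 1.2500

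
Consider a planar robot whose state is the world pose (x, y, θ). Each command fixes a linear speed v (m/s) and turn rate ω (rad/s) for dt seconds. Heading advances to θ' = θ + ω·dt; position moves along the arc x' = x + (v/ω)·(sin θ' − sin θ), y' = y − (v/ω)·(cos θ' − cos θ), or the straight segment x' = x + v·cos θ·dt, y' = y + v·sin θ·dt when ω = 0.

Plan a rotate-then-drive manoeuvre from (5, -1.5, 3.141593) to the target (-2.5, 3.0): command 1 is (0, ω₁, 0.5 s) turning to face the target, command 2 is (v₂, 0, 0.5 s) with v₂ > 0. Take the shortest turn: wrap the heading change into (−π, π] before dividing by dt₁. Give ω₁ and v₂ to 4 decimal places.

ω₁ = -1.0808, v₂ = 17.4929

heading to target = atan2(3−-1.5, -2.5−5) = 2.6012
Δθ = wrap(2.6012 − 3.1416) = -0.5404; ω₁ = Δθ/dt₁ = -1.0808
distance = √((-2.5−5)² + (3−-1.5)²) = 8.7464; v₂ = distance/dt₂ = 17.4929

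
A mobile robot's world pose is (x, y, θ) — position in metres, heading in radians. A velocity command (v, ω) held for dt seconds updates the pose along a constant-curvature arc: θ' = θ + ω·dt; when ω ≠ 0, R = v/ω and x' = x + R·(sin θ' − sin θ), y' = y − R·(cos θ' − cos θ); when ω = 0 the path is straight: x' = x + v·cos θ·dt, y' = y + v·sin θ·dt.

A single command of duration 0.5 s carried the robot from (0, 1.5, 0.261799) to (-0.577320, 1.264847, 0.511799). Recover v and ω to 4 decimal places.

Δθ = 0.511799 − 0.261799 = 0.250000
ω = Δθ/dt = 0.250000/0.5 = 0.5000
R = Δx/(sin θ' − sin θ) = -2.5000
v = R·ω = -2.5000·0.5000 = -1.2500

v = -1.2500, ω = 0.5000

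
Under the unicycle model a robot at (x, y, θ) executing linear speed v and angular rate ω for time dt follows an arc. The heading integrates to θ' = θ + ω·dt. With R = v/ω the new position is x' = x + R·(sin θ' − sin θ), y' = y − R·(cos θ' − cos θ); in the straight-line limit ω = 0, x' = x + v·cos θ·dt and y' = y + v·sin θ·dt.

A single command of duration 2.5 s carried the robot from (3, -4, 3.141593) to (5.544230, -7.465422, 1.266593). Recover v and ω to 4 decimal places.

v = -2.0000, ω = -0.7500

Δθ = 1.266593 − 3.141593 = -1.875000
ω = Δθ/dt = -1.875000/2.5 = -0.7500
R = −Δy/(cos θ' − cos θ) = 2.6667
v = R·ω = 2.6667·-0.7500 = -2.0000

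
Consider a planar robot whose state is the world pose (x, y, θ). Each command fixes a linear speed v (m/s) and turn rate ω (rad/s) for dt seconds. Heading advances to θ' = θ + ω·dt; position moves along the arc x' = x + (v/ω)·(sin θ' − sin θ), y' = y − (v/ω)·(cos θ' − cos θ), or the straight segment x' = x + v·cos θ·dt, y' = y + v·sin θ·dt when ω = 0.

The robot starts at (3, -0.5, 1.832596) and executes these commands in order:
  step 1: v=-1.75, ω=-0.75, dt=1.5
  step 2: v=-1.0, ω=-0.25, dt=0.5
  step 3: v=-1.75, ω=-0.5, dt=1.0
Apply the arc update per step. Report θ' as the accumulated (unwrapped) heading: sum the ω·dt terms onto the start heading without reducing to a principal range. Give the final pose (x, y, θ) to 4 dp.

step 1: θ'=0.7076 (R=2.3333) → pose (2.2629, -2.8771, 0.7076)
step 2: θ'=0.5826 (R=4.0000) → pose (1.8636, -3.1775, 0.5826)
step 3: θ'=0.0826 (R=3.5000) → pose (0.2267, -3.7430, 0.0826)

(0.2267, -3.7430, 0.0826)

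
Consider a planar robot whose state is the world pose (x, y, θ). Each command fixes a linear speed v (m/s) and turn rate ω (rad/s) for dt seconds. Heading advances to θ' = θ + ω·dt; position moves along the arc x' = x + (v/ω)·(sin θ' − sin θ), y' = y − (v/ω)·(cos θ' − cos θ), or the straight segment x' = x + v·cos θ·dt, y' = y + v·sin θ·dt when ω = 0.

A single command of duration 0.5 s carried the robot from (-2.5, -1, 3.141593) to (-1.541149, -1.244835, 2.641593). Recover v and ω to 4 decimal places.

Δθ = 2.641593 − 3.141593 = -0.500000
ω = Δθ/dt = -0.500000/0.5 = -1.0000
R = Δx/(sin θ' − sin θ) = 2.0000
v = R·ω = 2.0000·-1.0000 = -2.0000

v = -2.0000, ω = -1.0000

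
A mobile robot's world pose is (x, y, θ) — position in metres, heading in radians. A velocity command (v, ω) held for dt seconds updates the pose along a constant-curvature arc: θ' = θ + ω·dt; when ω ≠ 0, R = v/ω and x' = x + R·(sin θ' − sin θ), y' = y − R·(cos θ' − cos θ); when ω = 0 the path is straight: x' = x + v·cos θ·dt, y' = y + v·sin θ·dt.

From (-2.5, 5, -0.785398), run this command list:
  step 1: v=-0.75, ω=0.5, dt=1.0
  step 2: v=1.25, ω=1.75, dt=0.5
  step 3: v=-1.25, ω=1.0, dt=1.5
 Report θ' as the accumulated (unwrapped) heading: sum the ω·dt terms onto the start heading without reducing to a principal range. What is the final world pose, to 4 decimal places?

(-2.9306, 3.8116, 2.0896)

step 1: θ'=-0.2854 (R=-1.5000) → pose (-3.1384, 5.3787, -0.2854)
step 2: θ'=0.5896 (R=0.7143) → pose (-2.5401, 5.4704, 0.5896)
step 3: θ'=2.0896 (R=-1.2500) → pose (-2.9306, 3.8116, 2.0896)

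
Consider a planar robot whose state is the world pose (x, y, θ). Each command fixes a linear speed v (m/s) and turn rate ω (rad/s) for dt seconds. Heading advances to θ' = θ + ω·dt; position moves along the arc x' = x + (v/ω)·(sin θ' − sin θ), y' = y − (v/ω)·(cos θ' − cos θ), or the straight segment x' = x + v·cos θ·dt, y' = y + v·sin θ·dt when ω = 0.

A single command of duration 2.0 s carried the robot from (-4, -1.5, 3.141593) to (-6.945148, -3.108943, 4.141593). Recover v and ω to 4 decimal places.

v = 1.7500, ω = 0.5000

Δθ = 4.141593 − 3.141593 = 1.000000
ω = Δθ/dt = 1.000000/2.0 = 0.5000
R = Δx/(sin θ' − sin θ) = 3.5000
v = R·ω = 3.5000·0.5000 = 1.7500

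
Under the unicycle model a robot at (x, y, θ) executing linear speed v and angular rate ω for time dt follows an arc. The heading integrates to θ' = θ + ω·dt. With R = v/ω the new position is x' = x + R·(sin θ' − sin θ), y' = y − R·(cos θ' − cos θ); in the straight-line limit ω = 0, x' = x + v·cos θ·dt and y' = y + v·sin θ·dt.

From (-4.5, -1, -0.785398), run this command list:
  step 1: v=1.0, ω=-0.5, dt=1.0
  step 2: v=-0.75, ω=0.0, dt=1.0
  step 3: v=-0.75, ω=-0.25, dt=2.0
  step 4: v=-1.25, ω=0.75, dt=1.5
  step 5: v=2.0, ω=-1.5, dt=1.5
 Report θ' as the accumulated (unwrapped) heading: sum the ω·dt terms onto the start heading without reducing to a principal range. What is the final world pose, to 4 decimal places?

step 1: θ'=-1.2854 (R=-2.0000) → pose (-3.9951, -1.8511, -1.2854)
step 2: θ'=-1.2854 (straight) → pose (-4.2063, -1.1315, -1.2854)
step 3: θ'=-1.7854 (R=3.0000) → pose (-4.2588, 0.3520, -1.7854)
step 4: θ'=-0.6604 (R=-1.6667) → pose (-4.8649, 2.0232, -0.6604)
step 5: θ'=-2.9104 (R=-1.3333) → pose (-5.3772, -0.3277, -2.9104)

(-5.3772, -0.3277, -2.9104)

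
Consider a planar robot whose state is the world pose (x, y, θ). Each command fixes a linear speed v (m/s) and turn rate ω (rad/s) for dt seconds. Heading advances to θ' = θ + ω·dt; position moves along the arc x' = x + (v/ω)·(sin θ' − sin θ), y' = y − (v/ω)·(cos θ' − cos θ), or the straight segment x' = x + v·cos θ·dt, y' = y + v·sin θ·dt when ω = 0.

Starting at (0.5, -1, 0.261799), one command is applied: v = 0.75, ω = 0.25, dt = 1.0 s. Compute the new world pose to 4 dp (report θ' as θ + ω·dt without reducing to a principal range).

(1.1928, -0.7178, 0.5118)

θ' = 0.2618 + 0.25·1.0 = 0.5118
R = v/ω = 0.75/0.25 = 3.0000
x' = 0.5 + 3.0000·(sin 0.5118 − sin 0.2618) = 1.1928
y' = -1 − 3.0000·(cos 0.5118 − cos 0.2618) = -0.7178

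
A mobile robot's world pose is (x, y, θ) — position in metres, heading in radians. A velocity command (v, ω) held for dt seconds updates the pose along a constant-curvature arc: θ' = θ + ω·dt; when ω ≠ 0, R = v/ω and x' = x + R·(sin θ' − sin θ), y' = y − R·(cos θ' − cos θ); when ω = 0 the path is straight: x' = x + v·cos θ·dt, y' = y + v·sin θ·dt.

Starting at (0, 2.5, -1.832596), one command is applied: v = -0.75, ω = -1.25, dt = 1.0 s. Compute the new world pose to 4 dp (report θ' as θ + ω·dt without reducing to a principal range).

(0.5442, 2.9437, -3.0826)

θ' = -1.8326 + -1.25·1.0 = -3.0826
R = v/ω = -0.75/-1.25 = 0.6000
x' = 0 + 0.6000·(sin -3.0826 − sin -1.8326) = 0.5442
y' = 2.5 − 0.6000·(cos -3.0826 − cos -1.8326) = 2.9437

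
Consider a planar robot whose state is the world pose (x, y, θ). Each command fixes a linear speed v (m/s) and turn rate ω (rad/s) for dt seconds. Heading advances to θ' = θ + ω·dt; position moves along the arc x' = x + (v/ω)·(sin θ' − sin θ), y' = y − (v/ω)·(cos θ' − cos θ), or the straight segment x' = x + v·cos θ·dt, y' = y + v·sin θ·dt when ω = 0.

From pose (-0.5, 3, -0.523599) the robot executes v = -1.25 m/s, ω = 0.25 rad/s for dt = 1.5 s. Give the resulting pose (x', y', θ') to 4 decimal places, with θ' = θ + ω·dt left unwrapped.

θ' = -0.5236 + 0.25·1.5 = -0.1486
R = v/ω = -1.25/0.25 = -5.0000
x' = -0.5 + -5.0000·(sin -0.1486 − sin -0.5236) = -2.2597
y' = 3 − -5.0000·(cos -0.1486 − cos -0.5236) = 3.6148

(-2.2597, 3.6148, -0.1486)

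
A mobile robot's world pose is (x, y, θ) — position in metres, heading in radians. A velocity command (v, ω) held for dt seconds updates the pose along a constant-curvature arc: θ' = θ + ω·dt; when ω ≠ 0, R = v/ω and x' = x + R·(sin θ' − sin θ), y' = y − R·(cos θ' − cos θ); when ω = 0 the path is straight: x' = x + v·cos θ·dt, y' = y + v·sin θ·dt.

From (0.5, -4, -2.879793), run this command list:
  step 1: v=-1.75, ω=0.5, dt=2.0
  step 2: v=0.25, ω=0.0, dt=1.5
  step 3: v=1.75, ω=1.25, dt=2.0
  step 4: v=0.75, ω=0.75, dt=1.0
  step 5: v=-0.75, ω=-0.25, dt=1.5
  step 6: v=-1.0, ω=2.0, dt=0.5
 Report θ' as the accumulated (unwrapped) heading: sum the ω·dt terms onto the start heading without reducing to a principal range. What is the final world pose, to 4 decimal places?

step 1: θ'=-1.8798 (R=-3.5000) → pose (2.9284, -1.6836, -1.8798)
step 2: θ'=-1.8798 (straight) → pose (2.8143, -2.0409, -1.8798)
step 3: θ'=0.6202 (R=1.4000) → pose (4.9617, -3.6059, 0.6202)
step 4: θ'=1.3702 (R=1.0000) → pose (5.3605, -2.9914, 1.3702)
step 5: θ'=0.9952 (R=3.0000) → pose (4.9372, -4.0266, 0.9952)
step 6: θ'=1.9952 (R=-0.5000) → pose (4.9010, -4.5047, 1.9952)

(4.9010, -4.5047, 1.9952)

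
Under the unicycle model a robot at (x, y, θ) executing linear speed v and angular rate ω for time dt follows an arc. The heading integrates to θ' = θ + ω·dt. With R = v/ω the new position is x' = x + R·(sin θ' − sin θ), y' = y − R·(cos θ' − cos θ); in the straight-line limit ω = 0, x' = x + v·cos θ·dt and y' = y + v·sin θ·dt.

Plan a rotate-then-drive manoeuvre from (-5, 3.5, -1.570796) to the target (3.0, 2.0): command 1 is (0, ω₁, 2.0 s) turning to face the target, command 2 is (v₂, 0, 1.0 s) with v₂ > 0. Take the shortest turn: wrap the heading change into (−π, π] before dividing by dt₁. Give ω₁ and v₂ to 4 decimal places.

heading to target = atan2(2−3.5, 3−-5) = -0.1853
Δθ = wrap(-0.1853 − -1.5708) = 1.3854; ω₁ = Δθ/dt₁ = 0.6927
distance = √((3−-5)² + (2−3.5)²) = 8.1394; v₂ = distance/dt₂ = 8.1394

ω₁ = 0.6927, v₂ = 8.1394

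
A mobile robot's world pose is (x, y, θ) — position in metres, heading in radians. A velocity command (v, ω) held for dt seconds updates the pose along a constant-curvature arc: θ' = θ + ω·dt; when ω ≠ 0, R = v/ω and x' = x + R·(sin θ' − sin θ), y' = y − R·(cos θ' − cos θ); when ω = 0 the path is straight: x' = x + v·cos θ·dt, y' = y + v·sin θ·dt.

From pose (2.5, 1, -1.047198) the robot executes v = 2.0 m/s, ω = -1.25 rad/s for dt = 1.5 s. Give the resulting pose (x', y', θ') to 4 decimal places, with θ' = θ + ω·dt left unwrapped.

θ' = -1.0472 + -1.25·1.5 = -2.9222
R = v/ω = 2.0/-1.25 = -1.6000
x' = 2.5 + -1.6000·(sin -2.9222 − sin -1.0472) = 1.4626
y' = 1 − -1.6000·(cos -2.9222 − cos -1.0472) = -1.3616

(1.4626, -1.3616, -2.9222)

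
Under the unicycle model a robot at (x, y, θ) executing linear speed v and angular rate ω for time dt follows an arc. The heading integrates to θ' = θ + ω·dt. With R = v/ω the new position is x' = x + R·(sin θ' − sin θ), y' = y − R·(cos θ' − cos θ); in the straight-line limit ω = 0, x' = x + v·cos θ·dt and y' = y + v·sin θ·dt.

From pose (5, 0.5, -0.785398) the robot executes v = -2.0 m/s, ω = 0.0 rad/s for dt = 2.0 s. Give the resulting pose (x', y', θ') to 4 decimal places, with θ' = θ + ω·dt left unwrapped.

θ' = -0.7854 + 0.0·2.0 = -0.7854
ω = 0 → straight: x' = 5 + -2.0·cos(-0.7854)·2.0 = 2.1716
y' = 0.5 + -2.0·sin(-0.7854)·2.0 = 3.3284

(2.1716, 3.3284, -0.7854)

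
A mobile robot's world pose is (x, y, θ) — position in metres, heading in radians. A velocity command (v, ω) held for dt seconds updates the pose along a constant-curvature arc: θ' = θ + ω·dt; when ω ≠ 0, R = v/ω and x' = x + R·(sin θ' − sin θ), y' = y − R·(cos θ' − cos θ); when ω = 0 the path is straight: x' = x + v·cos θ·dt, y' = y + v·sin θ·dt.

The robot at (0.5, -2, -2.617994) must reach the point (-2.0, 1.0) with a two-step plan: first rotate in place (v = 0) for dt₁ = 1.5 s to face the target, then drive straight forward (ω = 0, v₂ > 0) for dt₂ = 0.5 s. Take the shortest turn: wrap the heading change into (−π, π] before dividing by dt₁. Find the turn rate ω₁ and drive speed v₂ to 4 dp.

heading to target = atan2(1−-2, -2−0.5) = 2.2655
Δθ = wrap(2.2655 − -2.6180) = -1.3997; ω₁ = Δθ/dt₁ = -0.9331
distance = √((-2−0.5)² + (1−-2)²) = 3.9051; v₂ = distance/dt₂ = 7.8102

ω₁ = -0.9331, v₂ = 7.8102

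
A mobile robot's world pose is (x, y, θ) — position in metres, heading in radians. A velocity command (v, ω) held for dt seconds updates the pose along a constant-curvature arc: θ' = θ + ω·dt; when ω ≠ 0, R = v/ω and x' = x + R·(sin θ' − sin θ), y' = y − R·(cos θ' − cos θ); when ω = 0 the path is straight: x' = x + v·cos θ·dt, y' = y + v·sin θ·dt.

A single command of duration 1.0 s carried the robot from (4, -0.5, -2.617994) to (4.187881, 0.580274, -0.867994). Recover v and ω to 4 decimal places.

v = -1.2500, ω = 1.7500

Δθ = -0.867994 − -2.617994 = 1.750000
ω = Δθ/dt = 1.750000/1.0 = 1.7500
R = −Δy/(cos θ' − cos θ) = -0.7143
v = R·ω = -0.7143·1.7500 = -1.2500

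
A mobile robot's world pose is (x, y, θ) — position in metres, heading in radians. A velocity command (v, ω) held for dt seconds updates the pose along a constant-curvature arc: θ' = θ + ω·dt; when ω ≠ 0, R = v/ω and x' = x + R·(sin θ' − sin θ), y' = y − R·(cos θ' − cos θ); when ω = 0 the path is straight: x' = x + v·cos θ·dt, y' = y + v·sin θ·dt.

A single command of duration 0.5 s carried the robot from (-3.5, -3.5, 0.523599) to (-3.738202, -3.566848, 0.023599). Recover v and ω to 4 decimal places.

Δθ = 0.023599 − 0.523599 = -0.500000
ω = Δθ/dt = -0.500000/0.5 = -1.0000
R = Δx/(sin θ' − sin θ) = 0.5000
v = R·ω = 0.5000·-1.0000 = -0.5000

v = -0.5000, ω = -1.0000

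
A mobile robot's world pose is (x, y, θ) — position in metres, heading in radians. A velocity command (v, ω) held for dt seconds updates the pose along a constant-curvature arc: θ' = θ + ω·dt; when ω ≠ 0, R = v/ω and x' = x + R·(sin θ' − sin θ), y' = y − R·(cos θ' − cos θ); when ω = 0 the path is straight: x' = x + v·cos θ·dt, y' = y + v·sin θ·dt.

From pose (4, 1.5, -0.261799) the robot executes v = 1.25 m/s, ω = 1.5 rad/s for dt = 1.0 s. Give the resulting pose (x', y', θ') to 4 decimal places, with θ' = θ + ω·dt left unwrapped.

(5.0033, 2.0329, 1.2382)

θ' = -0.2618 + 1.5·1.0 = 1.2382
R = v/ω = 1.25/1.5 = 0.8333
x' = 4 + 0.8333·(sin 1.2382 − sin -0.2618) = 5.0033
y' = 1.5 − 0.8333·(cos 1.2382 − cos -0.2618) = 2.0329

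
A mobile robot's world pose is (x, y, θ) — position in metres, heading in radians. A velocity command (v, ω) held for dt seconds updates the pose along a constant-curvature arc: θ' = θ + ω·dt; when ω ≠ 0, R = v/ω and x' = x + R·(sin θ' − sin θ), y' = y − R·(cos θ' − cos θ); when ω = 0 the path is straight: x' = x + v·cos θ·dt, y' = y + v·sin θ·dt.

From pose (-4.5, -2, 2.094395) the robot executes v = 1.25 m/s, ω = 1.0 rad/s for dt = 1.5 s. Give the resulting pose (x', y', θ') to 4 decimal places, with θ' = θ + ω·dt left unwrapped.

(-6.1294, -1.5010, 3.5944)

θ' = 2.0944 + 1.0·1.5 = 3.5944
R = v/ω = 1.25/1.0 = 1.2500
x' = -4.5 + 1.2500·(sin 3.5944 − sin 2.0944) = -6.1294
y' = -2 − 1.2500·(cos 3.5944 − cos 2.0944) = -1.5010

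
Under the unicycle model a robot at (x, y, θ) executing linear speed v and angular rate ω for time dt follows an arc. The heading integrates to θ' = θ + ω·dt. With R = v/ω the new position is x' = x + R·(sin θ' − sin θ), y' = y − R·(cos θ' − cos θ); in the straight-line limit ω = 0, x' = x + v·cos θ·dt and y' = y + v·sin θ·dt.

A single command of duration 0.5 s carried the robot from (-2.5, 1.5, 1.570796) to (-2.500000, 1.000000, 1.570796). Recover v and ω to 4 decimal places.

v = -1.0000, ω = 0.0000

Δθ = 1.570796 − 1.570796 = 0.000000
ω = Δθ/dt = 0.000000/0.5 = 0.0000
ω = 0 → v = (Δx·cos θ + Δy·sin θ)/dt = -1.0000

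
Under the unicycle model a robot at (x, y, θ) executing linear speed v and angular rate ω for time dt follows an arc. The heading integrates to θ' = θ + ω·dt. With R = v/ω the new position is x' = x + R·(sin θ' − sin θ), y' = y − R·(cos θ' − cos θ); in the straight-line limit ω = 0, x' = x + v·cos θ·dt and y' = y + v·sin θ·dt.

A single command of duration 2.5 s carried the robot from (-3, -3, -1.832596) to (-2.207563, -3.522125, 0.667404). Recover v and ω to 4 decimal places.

v = 0.5000, ω = 1.0000

Δθ = 0.667404 − -1.832596 = 2.500000
ω = Δθ/dt = 2.500000/2.5 = 1.0000
R = Δx/(sin θ' − sin θ) = 0.5000
v = R·ω = 0.5000·1.0000 = 0.5000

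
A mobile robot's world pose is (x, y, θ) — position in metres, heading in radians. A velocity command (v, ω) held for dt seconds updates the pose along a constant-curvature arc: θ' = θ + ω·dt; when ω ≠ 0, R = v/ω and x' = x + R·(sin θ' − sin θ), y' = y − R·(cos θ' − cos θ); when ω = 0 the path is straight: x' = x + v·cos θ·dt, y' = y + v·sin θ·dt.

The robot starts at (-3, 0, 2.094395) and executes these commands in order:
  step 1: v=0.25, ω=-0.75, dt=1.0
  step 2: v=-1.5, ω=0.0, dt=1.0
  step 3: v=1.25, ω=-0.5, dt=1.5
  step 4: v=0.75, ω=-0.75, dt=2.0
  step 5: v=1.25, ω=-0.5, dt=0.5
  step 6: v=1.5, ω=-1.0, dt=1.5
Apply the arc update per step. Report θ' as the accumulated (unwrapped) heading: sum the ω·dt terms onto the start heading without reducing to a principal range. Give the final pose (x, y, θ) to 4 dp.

(-1.3412, -2.3874, -2.6556)

step 1: θ'=1.3444 (R=-0.3333) → pose (-3.0362, 0.2415, 1.3444)
step 2: θ'=1.3444 (straight) → pose (-3.3729, -1.2202, 1.3444)
step 3: θ'=0.5944 (R=-2.5000) → pose (-2.3367, 0.2898, 0.5944)
step 4: θ'=-0.9056 (R=-1.0000) → pose (-0.9899, 0.0785, -0.9056)
step 5: θ'=-1.1556 (R=-2.5000) → pose (-0.6693, -0.4561, -1.1556)
step 6: θ'=-2.6556 (R=-1.5000) → pose (-1.3412, -2.3874, -2.6556)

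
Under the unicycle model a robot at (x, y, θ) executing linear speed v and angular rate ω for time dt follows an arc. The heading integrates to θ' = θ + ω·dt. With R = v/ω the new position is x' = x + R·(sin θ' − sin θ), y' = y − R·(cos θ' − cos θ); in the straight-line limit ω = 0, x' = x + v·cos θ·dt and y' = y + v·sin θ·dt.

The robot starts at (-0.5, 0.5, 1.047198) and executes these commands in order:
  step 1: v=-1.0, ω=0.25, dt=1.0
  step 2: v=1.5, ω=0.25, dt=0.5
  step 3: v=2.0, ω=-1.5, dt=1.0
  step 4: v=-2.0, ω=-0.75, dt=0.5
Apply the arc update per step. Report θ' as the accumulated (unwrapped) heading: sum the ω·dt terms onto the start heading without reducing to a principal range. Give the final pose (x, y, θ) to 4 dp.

(-0.2672, 1.7062, -0.4528)

step 1: θ'=1.2972 (R=-4.0000) → pose (-0.8871, -0.4192, 1.2972)
step 2: θ'=1.4222 (R=6.0000) → pose (-0.7301, 0.3137, 1.4222)
step 3: θ'=-0.0778 (R=-1.3333) → pose (0.6922, 1.4456, -0.0778)
step 4: θ'=-0.4528 (R=2.6667) → pose (-0.2672, 1.7062, -0.4528)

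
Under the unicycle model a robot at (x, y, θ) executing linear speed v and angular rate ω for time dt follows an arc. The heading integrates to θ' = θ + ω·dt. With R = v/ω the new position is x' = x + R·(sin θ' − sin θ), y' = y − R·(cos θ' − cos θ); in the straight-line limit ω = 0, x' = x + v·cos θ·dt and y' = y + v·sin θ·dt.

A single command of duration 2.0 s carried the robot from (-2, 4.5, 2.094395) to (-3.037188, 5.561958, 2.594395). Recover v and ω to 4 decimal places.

v = 0.7500, ω = 0.2500

Δθ = 2.594395 − 2.094395 = 0.500000
ω = Δθ/dt = 0.500000/2.0 = 0.2500
R = −Δy/(cos θ' − cos θ) = 3.0000
v = R·ω = 3.0000·0.2500 = 0.7500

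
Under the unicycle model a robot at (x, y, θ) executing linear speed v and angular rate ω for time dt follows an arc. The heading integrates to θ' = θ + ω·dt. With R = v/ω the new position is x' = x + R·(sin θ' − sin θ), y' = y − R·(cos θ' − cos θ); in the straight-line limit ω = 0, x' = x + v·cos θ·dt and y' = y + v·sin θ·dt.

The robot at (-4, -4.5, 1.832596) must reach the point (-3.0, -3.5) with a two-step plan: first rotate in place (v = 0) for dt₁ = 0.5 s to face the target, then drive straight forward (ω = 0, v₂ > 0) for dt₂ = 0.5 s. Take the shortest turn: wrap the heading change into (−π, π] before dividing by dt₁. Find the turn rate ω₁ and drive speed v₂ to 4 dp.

heading to target = atan2(-3.5−-4.5, -3−-4) = 0.7854
Δθ = wrap(0.7854 − 1.8326) = -1.0472; ω₁ = Δθ/dt₁ = -2.0944
distance = √((-3−-4)² + (-3.5−-4.5)²) = 1.4142; v₂ = distance/dt₂ = 2.8284

ω₁ = -2.0944, v₂ = 2.8284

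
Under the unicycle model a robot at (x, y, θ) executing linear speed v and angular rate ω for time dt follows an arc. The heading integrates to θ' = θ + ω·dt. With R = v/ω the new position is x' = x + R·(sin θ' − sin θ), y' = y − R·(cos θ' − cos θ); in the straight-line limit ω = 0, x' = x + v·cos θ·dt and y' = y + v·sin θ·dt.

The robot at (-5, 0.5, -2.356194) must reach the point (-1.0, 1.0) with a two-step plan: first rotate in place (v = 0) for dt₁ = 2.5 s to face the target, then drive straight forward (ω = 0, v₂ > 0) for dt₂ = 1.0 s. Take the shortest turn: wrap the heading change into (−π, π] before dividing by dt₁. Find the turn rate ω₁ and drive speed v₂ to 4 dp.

heading to target = atan2(1−0.5, -1−-5) = 0.1244
Δθ = wrap(0.1244 − -2.3562) = 2.4805; ω₁ = Δθ/dt₁ = 0.9922
distance = √((-1−-5)² + (1−0.5)²) = 4.0311; v₂ = distance/dt₂ = 4.0311

ω₁ = 0.9922, v₂ = 4.0311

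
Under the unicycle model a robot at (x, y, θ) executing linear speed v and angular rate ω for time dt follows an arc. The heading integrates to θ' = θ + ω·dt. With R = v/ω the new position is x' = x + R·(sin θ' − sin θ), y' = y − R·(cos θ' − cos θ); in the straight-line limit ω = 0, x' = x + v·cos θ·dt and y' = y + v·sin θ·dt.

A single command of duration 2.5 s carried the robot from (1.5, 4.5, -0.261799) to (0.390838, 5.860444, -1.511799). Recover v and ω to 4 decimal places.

Δθ = -1.511799 − -0.261799 = -1.250000
ω = Δθ/dt = -1.250000/2.5 = -0.5000
R = −Δy/(cos θ' − cos θ) = 1.5000
v = R·ω = 1.5000·-0.5000 = -0.7500

v = -0.7500, ω = -0.5000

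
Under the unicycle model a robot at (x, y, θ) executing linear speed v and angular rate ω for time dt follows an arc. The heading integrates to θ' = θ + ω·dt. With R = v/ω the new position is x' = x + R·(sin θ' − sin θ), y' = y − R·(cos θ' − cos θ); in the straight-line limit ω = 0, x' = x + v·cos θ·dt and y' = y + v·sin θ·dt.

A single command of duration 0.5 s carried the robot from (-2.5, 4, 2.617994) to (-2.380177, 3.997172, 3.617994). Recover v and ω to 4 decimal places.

v = -0.2500, ω = 2.0000

Δθ = 3.617994 − 2.617994 = 1.000000
ω = Δθ/dt = 1.000000/0.5 = 2.0000
R = Δx/(sin θ' − sin θ) = -0.1250
v = R·ω = -0.1250·2.0000 = -0.2500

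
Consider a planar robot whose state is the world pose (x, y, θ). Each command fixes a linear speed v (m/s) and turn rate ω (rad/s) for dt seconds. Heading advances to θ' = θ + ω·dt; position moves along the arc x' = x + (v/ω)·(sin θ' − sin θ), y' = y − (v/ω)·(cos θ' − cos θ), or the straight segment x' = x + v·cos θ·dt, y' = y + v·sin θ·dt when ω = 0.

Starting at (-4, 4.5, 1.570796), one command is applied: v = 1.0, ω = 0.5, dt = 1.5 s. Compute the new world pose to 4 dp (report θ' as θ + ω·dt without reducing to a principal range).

θ' = 1.5708 + 0.5·1.5 = 2.3208
R = v/ω = 1.0/0.5 = 2.0000
x' = -4 + 2.0000·(sin 2.3208 − sin 1.5708) = -4.5366
y' = 4.5 − 2.0000·(cos 2.3208 − cos 1.5708) = 5.8633

(-4.5366, 5.8633, 2.3208)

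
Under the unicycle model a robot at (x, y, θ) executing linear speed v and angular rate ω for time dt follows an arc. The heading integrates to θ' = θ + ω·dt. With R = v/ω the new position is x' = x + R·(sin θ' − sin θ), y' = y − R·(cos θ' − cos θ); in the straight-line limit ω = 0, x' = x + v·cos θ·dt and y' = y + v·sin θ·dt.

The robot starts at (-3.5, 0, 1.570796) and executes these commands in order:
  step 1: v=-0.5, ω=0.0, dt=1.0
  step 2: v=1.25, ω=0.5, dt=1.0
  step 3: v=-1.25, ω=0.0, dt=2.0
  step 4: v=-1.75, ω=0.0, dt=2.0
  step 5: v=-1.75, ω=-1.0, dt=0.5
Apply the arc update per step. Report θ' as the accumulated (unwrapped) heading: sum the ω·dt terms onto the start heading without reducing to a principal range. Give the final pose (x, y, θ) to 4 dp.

(-0.7153, -5.4059, 1.5708)

step 1: θ'=1.5708 (straight) → pose (-3.5000, -0.5000, 1.5708)
step 2: θ'=2.0708 (R=2.5000) → pose (-3.8060, 0.6986, 2.0708)
step 3: θ'=2.0708 (straight) → pose (-2.6075, -1.4954, 2.0708)
step 4: θ'=2.0708 (straight) → pose (-0.9295, -4.5669, 2.0708)
step 5: θ'=1.5708 (R=1.7500) → pose (-0.7153, -5.4059, 1.5708)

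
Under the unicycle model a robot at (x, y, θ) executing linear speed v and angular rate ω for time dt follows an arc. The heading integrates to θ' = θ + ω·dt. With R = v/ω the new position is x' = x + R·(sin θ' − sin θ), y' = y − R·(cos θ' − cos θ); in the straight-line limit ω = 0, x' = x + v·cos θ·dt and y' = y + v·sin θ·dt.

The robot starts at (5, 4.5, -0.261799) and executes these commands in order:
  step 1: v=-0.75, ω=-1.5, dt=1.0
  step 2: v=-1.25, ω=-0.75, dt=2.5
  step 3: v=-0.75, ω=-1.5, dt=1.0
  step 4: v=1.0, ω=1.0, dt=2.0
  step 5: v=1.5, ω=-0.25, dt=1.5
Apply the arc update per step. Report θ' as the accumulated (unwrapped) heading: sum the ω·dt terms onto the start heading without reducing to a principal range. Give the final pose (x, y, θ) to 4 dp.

(4.1692, 7.4003, -3.5118)

step 1: θ'=-1.7618 (R=0.5000) → pose (4.6385, 5.0779, -1.7618)
step 2: θ'=-3.6368 (R=1.6667) → pose (7.0669, 6.2279, -3.6368)
step 3: θ'=-5.1368 (R=0.5000) → pose (7.2849, 5.5821, -5.1368)
step 4: θ'=-3.1368 (R=1.0000) → pose (6.3688, 6.9939, -3.1368)
step 5: θ'=-3.5118 (R=-6.0000) → pose (4.1692, 7.4003, -3.5118)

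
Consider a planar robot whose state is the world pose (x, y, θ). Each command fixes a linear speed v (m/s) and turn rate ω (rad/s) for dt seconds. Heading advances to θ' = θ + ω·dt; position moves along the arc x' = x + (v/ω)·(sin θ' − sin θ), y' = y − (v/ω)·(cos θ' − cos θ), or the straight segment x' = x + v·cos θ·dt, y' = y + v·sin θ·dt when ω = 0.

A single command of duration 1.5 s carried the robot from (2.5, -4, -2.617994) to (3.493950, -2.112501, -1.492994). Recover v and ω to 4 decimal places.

v = -1.5000, ω = 0.7500

Δθ = -1.492994 − -2.617994 = 1.125000
ω = Δθ/dt = 1.125000/1.5 = 0.7500
R = −Δy/(cos θ' − cos θ) = -2.0000
v = R·ω = -2.0000·0.7500 = -1.5000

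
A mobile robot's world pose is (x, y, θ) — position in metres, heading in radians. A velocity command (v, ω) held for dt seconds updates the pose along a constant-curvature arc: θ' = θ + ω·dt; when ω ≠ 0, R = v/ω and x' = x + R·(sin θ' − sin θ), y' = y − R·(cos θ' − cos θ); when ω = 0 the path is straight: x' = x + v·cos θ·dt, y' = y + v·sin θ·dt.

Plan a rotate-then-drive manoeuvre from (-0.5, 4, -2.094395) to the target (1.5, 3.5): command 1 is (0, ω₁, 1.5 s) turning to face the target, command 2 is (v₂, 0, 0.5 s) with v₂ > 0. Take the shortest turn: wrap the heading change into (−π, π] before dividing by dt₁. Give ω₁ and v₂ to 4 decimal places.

heading to target = atan2(3.5−4, 1.5−-0.5) = -0.2450
Δθ = wrap(-0.2450 − -2.0944) = 1.8494; ω₁ = Δθ/dt₁ = 1.2329
distance = √((1.5−-0.5)² + (3.5−4)²) = 2.0616; v₂ = distance/dt₂ = 4.1231

ω₁ = 1.2329, v₂ = 4.1231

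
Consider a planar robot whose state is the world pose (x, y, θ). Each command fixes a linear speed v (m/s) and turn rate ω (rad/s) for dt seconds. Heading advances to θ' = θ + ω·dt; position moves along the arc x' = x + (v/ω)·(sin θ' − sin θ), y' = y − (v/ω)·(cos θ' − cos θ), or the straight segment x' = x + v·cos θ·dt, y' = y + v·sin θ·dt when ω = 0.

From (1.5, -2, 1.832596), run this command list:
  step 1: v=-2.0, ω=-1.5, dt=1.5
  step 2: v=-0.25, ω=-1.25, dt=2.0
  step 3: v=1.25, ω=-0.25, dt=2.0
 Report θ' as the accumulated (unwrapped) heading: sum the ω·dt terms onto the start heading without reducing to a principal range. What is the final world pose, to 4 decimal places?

step 1: θ'=-0.4174 (R=1.3333) → pose (-0.3284, -3.5640, -0.4174)
step 2: θ'=-2.9174 (R=0.2000) → pose (-0.2918, -3.1861, -2.9174)
step 3: θ'=-3.4174 (R=-5.0000) → pose (-2.7650, -3.1223, -3.4174)

(-2.7650, -3.1223, -3.4174)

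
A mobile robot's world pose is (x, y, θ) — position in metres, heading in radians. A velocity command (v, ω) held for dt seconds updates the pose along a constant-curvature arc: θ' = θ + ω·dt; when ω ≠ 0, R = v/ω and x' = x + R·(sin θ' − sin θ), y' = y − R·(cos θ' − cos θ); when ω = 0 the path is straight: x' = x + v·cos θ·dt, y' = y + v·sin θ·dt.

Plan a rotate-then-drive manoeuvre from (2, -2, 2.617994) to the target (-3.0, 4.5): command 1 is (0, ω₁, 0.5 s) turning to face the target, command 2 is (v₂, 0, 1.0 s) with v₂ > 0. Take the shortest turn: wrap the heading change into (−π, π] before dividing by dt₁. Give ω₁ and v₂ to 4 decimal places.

ω₁ = -0.7830, v₂ = 8.2006

heading to target = atan2(4.5−-2, -3−2) = 2.2265
Δθ = wrap(2.2265 − 2.6180) = -0.3915; ω₁ = Δθ/dt₁ = -0.7830
distance = √((-3−2)² + (4.5−-2)²) = 8.2006; v₂ = distance/dt₂ = 8.2006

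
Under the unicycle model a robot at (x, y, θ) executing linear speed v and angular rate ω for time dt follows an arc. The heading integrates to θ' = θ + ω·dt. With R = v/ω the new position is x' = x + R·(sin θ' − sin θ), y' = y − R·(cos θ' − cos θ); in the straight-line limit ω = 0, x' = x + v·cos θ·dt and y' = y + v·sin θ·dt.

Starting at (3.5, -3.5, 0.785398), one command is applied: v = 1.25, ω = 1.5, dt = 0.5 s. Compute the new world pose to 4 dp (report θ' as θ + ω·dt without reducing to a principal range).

(3.7436, -2.9402, 1.5354)

θ' = 0.7854 + 1.5·0.5 = 1.5354
R = v/ω = 1.25/1.5 = 0.8333
x' = 3.5 + 0.8333·(sin 1.5354 − sin 0.7854) = 3.7436
y' = -3.5 − 0.8333·(cos 1.5354 − cos 0.7854) = -2.9402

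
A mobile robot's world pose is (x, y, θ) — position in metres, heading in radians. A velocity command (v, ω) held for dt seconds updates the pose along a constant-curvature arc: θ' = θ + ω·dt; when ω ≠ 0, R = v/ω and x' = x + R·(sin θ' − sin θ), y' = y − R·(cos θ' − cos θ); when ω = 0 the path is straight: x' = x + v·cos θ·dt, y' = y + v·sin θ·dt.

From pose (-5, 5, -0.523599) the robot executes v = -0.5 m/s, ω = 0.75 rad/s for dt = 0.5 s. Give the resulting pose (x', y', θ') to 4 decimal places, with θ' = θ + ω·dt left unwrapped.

θ' = -0.5236 + 0.75·0.5 = -0.1486
R = v/ω = -0.5/0.75 = -0.6667
x' = -5 + -0.6667·(sin -0.1486 − sin -0.5236) = -5.2346
y' = 5 − -0.6667·(cos -0.1486 − cos -0.5236) = 5.0820

(-5.2346, 5.0820, -0.1486)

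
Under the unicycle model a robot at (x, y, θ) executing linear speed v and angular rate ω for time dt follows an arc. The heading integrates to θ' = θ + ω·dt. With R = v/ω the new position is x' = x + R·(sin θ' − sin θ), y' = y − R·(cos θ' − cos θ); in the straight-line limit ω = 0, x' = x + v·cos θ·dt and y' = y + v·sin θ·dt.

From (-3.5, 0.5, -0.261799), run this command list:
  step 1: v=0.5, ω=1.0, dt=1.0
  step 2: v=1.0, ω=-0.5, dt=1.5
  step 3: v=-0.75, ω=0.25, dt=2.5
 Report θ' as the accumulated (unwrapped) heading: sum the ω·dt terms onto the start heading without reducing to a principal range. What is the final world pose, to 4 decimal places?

step 1: θ'=0.7382 (R=0.5000) → pose (-3.0341, 0.6131, 0.7382)
step 2: θ'=-0.0118 (R=-2.0000) → pose (-1.6646, 1.1336, -0.0118)
step 3: θ'=0.6132 (R=-3.0000) → pose (-3.4265, 0.5873, 0.6132)

(-3.4265, 0.5873, 0.6132)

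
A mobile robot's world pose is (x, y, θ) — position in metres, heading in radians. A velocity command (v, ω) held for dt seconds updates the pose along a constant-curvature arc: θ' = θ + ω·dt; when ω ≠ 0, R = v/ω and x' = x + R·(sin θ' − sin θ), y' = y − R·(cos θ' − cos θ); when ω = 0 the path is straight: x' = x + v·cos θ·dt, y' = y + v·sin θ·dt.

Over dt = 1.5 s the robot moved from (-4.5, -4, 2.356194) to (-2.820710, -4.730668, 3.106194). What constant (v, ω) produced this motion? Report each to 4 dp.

v = -1.2500, ω = 0.5000

Δθ = 3.106194 − 2.356194 = 0.750000
ω = Δθ/dt = 0.750000/1.5 = 0.5000
R = Δx/(sin θ' − sin θ) = -2.5000
v = R·ω = -2.5000·0.5000 = -1.2500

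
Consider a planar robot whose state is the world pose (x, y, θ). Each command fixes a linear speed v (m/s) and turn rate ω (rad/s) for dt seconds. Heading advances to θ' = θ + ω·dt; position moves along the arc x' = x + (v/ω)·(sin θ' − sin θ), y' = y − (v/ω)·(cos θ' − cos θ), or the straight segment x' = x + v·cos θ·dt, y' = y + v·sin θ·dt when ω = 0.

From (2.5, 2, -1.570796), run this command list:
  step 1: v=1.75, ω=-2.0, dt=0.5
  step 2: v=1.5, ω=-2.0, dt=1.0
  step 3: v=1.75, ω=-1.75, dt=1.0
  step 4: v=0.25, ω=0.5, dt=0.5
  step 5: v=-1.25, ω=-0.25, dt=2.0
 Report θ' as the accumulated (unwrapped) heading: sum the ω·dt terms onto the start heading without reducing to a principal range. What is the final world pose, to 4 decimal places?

step 1: θ'=-2.5708 (R=-0.8750) → pose (2.0978, 1.2637, -2.5708)
step 2: θ'=-4.5708 (R=-0.7500) → pose (0.9500, 1.7890, -4.5708)
step 3: θ'=-6.3208 (R=-1.0000) → pose (1.9776, 2.9294, -6.3208)
step 4: θ'=-6.0708 (R=0.5000) → pose (2.1018, 2.9403, -6.0708)
step 5: θ'=-6.5708 (R=5.0000) → pose (-0.3705, 3.0333, -6.5708)

(-0.3705, 3.0333, -6.5708)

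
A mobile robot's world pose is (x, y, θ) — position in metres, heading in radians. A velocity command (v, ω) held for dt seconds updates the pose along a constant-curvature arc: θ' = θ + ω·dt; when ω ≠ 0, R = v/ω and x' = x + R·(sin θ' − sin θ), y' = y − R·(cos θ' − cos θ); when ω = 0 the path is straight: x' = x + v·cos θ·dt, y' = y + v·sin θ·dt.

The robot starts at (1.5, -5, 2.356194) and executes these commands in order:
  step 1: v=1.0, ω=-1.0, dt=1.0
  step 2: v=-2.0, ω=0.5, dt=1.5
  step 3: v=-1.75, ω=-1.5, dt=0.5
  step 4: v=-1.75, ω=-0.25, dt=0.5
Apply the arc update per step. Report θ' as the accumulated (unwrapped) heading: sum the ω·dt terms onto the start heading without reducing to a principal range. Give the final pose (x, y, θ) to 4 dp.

step 1: θ'=1.3562 (R=-1.0000) → pose (1.2300, -4.0799, 1.3562)
step 2: θ'=2.1062 (R=-4.0000) → pose (1.6980, -6.9725, 2.1062)
step 3: θ'=1.3562 (R=1.1667) → pose (1.8345, -7.8162, 1.3562)
step 4: θ'=1.2312 (R=7.0000) → pose (1.5953, -8.6572, 1.2312)

(1.5953, -8.6572, 1.2312)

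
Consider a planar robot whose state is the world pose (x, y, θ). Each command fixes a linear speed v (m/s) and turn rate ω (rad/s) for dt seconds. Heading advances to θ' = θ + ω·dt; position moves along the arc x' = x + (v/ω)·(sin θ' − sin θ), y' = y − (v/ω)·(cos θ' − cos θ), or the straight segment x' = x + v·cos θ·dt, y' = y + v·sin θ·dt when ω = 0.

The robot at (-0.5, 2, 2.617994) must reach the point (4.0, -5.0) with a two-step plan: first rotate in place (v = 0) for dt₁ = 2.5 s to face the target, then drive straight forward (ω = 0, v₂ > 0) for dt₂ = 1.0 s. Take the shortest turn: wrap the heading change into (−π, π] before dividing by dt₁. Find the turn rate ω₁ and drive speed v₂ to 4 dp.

ω₁ = 1.0663, v₂ = 8.3217

heading to target = atan2(-5−2, 4−-0.5) = -0.9995
Δθ = wrap(-0.9995 − 2.6180) = 2.6657; ω₁ = Δθ/dt₁ = 1.0663
distance = √((4−-0.5)² + (-5−2)²) = 8.3217; v₂ = distance/dt₂ = 8.3217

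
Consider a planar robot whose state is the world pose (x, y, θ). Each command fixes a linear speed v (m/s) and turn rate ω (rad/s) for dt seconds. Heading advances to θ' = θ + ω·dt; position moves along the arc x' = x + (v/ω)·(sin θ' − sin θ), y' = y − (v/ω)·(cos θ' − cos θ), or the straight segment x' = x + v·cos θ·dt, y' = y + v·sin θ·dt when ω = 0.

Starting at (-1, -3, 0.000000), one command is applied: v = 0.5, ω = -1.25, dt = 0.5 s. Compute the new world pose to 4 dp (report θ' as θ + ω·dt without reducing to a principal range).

(-0.7660, -3.0756, -0.6250)

θ' = 0.0000 + -1.25·0.5 = -0.6250
R = v/ω = 0.5/-1.25 = -0.4000
x' = -1 + -0.4000·(sin -0.6250 − sin 0.0000) = -0.7660
y' = -3 − -0.4000·(cos -0.6250 − cos 0.0000) = -3.0756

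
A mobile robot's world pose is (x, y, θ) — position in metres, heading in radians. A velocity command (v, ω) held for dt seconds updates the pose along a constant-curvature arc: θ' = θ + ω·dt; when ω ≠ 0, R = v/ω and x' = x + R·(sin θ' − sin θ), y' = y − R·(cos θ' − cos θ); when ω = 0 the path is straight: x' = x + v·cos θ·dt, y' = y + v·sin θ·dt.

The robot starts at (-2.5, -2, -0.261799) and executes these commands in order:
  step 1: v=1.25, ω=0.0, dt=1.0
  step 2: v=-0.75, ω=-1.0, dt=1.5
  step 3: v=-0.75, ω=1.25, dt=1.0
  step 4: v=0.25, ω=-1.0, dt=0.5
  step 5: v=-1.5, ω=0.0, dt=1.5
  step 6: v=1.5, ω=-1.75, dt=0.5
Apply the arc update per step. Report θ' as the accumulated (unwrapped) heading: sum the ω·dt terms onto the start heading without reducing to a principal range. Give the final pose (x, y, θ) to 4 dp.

step 1: θ'=-0.2618 (straight) → pose (-1.2926, -2.3235, -0.2618)
step 2: θ'=-1.7618 (R=0.7500) → pose (-1.8348, -1.4567, -1.7618)
step 3: θ'=-0.5118 (R=-0.6000) → pose (-2.1301, -0.8197, -0.5118)
step 4: θ'=-1.0118 (R=-0.2500) → pose (-2.0406, -0.9051, -1.0118)
step 5: θ'=-1.0118 (straight) → pose (-3.2338, 1.0025, -1.0118)
step 6: θ'=-1.8868 (R=-0.8571) → pose (-3.1458, 0.2815, -1.8868)

(-3.1458, 0.2815, -1.8868)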